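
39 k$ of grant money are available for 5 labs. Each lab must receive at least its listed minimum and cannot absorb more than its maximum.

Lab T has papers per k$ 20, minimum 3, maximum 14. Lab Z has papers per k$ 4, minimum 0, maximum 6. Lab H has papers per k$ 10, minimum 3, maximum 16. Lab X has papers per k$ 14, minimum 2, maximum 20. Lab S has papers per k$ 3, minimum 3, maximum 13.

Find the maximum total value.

Meeting every minimum uses 3+0+3+2+3 = 11 k$, leaving 28.
Rank by papers per k$: Lab T 20 > Lab X 14 > Lab H 10 > Lab Z 4 > Lab S 3.
Give Lab T 11 more to hit its cap of 14 ; 17 left.
Lab X: +17 (room for 18) → 19. Pool exhausted.
Total = 20×14 + 10×3 + 14×19 + 3×3 = 585.

585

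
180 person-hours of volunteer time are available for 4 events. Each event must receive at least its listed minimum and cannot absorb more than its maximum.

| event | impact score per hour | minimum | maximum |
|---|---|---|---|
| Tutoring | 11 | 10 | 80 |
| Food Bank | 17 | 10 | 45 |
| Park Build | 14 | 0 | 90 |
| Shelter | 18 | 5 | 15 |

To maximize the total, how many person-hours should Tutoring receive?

Meeting every minimum uses 10+10+0+5 = 25 person-hours, leaving 155.
Rank by impact score per hour: Shelter 18 > Food Bank 17 > Park Build 14 > Tutoring 11.
Give Shelter 10 more to hit its cap of 15 — 145 left.
Give Food Bank 35 more to hit its cap of 45 — 110 left.
Park Build: +90 to 90 (cap) — 20 left.
Only 20 left; Tutoring takes them to reach 30.

30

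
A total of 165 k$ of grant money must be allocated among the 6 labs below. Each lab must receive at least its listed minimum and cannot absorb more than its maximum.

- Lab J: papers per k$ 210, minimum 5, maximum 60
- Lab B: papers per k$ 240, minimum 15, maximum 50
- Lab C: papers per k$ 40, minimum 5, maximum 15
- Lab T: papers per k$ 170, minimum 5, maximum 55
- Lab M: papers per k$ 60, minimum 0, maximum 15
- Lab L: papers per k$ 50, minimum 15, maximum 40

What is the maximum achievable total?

Meeting every minimum uses 5+15+5+5+0+15 = 45 k$, leaving 120.
Rank by papers per k$: Lab B 240 > Lab J 210 > Lab T 170 > Lab M 60 > Lab L 50 > Lab C 40.
Give Lab B 35 more to hit its cap of 50 — 85 left.
Lab J: +55 to 60 (cap) — 30 left.
Only 30 left; Lab T takes them to reach 35.
Total = 210×60 + 240×50 + 40×5 + 170×35 + 50×15 = 31500.

31500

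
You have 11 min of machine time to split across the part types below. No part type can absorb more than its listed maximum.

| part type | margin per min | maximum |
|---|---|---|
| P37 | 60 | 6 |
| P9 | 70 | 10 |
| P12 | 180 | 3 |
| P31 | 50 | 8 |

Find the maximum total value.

1100

Order the part types by margin per min: P12 180 > P9 70 > P37 60 > P31 50.
Give P12 3 to hit its cap of 3 → 8 left.
P9 has room for 10 but only 8 remain, so it gets 8.
Total = 70×8 + 180×3 = 1100.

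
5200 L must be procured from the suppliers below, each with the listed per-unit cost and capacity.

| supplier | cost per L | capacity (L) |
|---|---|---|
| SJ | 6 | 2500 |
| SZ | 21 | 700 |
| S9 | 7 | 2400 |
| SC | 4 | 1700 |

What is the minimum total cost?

Use suppliers in increasing cost order.
SC at 4: take all 1700 L ; 3500 still needed.
SJ (6): use full 2500 ; 1000 L to go.
Take 1000 from S9 at 7 to finish.
SZ: unused.
Cost = 1700×4 + 2500×6 + 1000×7 = 28800.

28800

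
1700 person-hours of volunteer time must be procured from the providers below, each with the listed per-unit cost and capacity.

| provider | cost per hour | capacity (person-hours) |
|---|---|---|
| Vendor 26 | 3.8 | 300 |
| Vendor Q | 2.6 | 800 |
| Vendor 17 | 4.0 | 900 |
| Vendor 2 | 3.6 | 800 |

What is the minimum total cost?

5340

Fill from the cheapest provider first.
Take 800 from Vendor Q at 2.6 → need 900 more.
Vendor 2 (3.6): use full 800 → 100 person-hours to go.
Take 100 from Vendor 26 at 3.8 to finish.
Vendor 17: unused.
Cost = 800×2.6 + 800×3.6 + 100×3.8 = 5340.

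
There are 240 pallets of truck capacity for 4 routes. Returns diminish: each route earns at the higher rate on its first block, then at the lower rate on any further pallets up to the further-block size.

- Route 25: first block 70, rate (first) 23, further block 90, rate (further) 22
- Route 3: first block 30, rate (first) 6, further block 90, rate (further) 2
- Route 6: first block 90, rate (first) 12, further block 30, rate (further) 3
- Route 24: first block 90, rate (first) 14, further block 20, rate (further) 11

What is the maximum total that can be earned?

4710

Rank every tier by rate: Route 25/T1 23 > Route 25/T2 22 > Route 24/T1 14 > Route 6/T1 12 > Route 24/T2 11 > Route 3/T1 6 > Route 6/T2 3 > Route 3/T2 2.
Route 25 T1 at 23: fill all 70 ; 170 left.
Fill Route 25 T2 block (90 at 22) ; 80 left.
Route 24/T1: +80 of 90 at 14; pool empty.
Total = 23×70 + 22×90 + 14×80 = 4710.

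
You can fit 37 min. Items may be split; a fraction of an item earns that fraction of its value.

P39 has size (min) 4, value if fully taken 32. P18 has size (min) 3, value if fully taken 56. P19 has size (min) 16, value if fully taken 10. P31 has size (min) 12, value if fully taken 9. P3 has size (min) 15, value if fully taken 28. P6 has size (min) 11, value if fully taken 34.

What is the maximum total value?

Rank by value-to-size ratio: P18 56/3≈18.7, P39 32/4≈8, P6 34/11≈3.09, P3 28/15≈1.87, P31 9/12≈0.75, P19 10/16≈0.625.
P18: take in full, 3 min for value 56 → 34 left.
Take all of P39 (4 min, value 32) → 30 min left.
All 11 min of P6 fit (value 34) → 19 remain.
All 15 min of P3 fit (value 28) → 4 remain.
Fill the last 4 min with part of P31: 4/12 of it earns 3.
Total value = 153.

153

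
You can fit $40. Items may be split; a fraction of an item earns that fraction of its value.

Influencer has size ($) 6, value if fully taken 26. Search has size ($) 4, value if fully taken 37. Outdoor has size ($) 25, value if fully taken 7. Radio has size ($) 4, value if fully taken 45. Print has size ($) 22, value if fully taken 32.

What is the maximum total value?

Sort by value density: Radio 45/4≈11.2, Search 37/4≈9.25, Influencer 26/6≈4.33, Print 32/22≈1.45, Outdoor 7/25≈0.28.
Radio: take in full, 4 $ for value 45 ; 36 left.
Take all of Search (4 $, value 37) ; 32 $ left.
Influencer: take in full, 6 $ for value 26 ; 26 left.
Take all of Print (22 $, value 32) ; 4 $ left.
Only 4 $ remain; take 4/25 of Outdoor for value 7×4/25 = 1.12.
Total value = 141.12.

141.12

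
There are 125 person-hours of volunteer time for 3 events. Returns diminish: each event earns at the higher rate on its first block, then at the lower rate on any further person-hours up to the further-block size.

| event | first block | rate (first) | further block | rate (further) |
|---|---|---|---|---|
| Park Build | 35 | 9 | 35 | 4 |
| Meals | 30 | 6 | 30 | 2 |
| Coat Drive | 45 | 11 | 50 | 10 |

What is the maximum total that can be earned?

Rank every tier by rate: Coat Drive/first 11 > Coat Drive/second 10 > Park Build/first 9 > Meals/first 6 > Park Build/second 4 > Meals/second 2.
Fill Coat Drive first block (45 at 11) → 80 left.
Coat Drive/second (10): +50 → 30 left.
Park Build/first: +30 of 35 at 9; pool empty.
Total = 11×45 + 10×50 + 9×30 = 1265.

1265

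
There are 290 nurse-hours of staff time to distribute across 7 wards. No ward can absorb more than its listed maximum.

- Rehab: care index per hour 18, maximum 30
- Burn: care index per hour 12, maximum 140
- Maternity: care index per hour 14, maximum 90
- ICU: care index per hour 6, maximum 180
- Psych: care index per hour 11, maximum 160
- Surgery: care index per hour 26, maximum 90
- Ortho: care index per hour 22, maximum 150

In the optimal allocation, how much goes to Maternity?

Order the wards by care index per hour: Surgery 26 > Ortho 22 > Rehab 18 > Maternity 14 > Burn 12 > Psych 11 > ICU 6.
Surgery: +90 to 90 (cap) → 200 left.
Ortho takes 150 to reach its cap of 150 → 50 left.
Give Rehab 30 to hit its cap of 30 → 20 left.
Maternity has room for 90 but only 20 remain, so it gets 20.

20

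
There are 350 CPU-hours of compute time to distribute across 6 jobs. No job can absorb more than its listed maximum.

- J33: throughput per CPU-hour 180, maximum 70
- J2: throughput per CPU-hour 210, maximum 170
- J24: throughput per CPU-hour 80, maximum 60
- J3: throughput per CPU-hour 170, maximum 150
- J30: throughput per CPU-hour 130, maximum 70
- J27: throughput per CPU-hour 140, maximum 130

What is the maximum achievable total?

Order the jobs by throughput per CPU-hour: J2 210 > J33 180 > J3 170 > J27 140 > J30 130 > J24 80.
Give J2 170 to hit its cap of 170 — 180 left.
J33 takes 70 to reach its cap of 70 — 110 left.
J3 has room for 150 but only 110 remain, so it gets 110.
Total = 180×70 + 210×170 + 170×110 = 67000.

67000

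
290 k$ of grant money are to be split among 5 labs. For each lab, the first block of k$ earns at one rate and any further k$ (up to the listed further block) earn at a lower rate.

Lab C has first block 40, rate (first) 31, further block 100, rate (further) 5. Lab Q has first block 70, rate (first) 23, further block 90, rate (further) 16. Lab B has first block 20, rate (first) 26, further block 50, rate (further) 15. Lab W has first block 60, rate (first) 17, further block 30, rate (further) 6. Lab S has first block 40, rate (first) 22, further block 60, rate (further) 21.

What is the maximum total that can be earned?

Rank every tier by rate: Lab C/first 31 > Lab B/first 26 > Lab Q/first 23 > Lab S/first 22 > Lab S/second 21 > Lab W/first 17 > Lab Q/second 16 > Lab B/second 15 > Lab W/second 6 > Lab C/second 5.
Fill Lab C first block (40 at 31) ; 250 left.
Lab B first at 26: fill all 20 ; 230 left.
Lab Q first at 23: fill all 70 ; 160 left.
Lab S first at 22: fill all 40 ; 120 left.
Lab S second at 21: fill all 60 ; 60 left.
Lab W first at 17: fill all 60 ; 0 left.
Total = 31×40 + 26×20 + 23×70 + 22×40 + 21×60 + 17×60 = 6530.

6530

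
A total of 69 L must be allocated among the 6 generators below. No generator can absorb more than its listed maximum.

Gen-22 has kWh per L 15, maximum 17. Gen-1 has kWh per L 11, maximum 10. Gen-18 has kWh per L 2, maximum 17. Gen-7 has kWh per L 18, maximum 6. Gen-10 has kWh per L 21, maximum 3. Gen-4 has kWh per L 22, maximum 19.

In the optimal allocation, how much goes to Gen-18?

14

Rank by kWh per L: Gen-4 22 > Gen-10 21 > Gen-7 18 > Gen-22 15 > Gen-1 11 > Gen-18 2.
Gen-4: +19 to 19 (cap) ; 50 left.
Gen-10 takes 3 to reach its cap of 3 ; 47 left.
Give Gen-7 6 to hit its cap of 6 ; 41 left.
Gen-22: +17 to 17 (cap) ; 24 left.
Gen-1: +10 to 10 (cap) ; 14 left.
Only 14 left; Gen-18 takes them to reach 14.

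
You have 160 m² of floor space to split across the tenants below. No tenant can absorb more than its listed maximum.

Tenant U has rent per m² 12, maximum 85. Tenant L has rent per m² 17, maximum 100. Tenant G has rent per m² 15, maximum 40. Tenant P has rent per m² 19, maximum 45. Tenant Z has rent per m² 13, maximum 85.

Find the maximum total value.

2780

Rank by rent per m²: Tenant P 19 > Tenant L 17 > Tenant G 15 > Tenant Z 13 > Tenant U 12.
Tenant P takes 45 to reach its cap of 45 → 115 left.
Tenant L takes 100 to reach its cap of 100 → 15 left.
Tenant G: +15 (room for 40) → 15. Pool exhausted.
Total = 17×100 + 15×15 + 19×45 = 2780.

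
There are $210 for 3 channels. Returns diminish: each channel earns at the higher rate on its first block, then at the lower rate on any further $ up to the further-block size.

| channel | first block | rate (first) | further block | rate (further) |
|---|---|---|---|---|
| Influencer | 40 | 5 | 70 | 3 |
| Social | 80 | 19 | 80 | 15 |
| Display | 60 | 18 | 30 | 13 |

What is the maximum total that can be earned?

3650

Treat each block as its own option and order by rate: Social/tier1 19 > Display/tier1 18 > Social/tier2 15 > Display/tier2 13 > Influencer/tier1 5 > Influencer/tier2 3.
Social tier1 at 19: fill all 80 → 130 left.
Display tier1 at 18: fill all 60 → 70 left.
70 remain; put them into Social tier2 at 15.
Total = 19×80 + 18×60 + 15×70 = 3650.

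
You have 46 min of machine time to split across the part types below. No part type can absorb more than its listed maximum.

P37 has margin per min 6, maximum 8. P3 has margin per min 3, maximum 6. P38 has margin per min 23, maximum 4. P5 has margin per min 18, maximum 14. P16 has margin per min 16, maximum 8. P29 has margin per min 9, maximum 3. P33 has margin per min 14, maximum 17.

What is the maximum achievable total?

Order the part types by margin per min: P38 23 > P5 18 > P16 16 > P33 14 > P29 9 > P37 6 > P3 3.
P38: +4 to 4 (cap) ; 42 left.
P5 takes 14 to reach its cap of 14 ; 28 left.
P16: +8 to 8 (cap) ; 20 left.
Give P33 17 to hit its cap of 17 ; 3 left.
P29 takes 3 to reach its cap of 3 ; 0 left.
Total = 23×4 + 18×14 + 16×8 + 9×3 + 14×17 = 737.

737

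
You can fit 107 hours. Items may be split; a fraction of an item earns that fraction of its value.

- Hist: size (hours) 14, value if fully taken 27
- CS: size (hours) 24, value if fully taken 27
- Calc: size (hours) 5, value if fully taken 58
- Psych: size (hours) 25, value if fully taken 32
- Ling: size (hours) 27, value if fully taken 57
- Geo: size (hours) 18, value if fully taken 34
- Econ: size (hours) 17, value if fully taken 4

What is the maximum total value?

Sort by value density: Calc 58/5≈11.6, Ling 57/27≈2.11, Hist 27/14≈1.93, Geo 34/18≈1.89, Psych 32/25≈1.28, CS 27/24≈1.12, Econ 4/17≈0.235.
Calc: take in full, 5 hours for value 58 — 102 left.
Ling: take in full, 27 hours for value 57 — 75 left.
Take all of Hist (14 hours, value 27) — 61 hours left.
All 18 hours of Geo fit (value 34) — 43 remain.
Take all of Psych (25 hours, value 32) — 18 hours left.
18 hours left: a 18/24 share of CS gives 27×18/24 = 20.25.
Total value = 228.25.

228.25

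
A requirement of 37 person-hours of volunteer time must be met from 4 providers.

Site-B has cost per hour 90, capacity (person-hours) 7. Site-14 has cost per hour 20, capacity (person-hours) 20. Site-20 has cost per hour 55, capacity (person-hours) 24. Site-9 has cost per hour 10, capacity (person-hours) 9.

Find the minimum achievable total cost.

930

Use providers in increasing cost order.
Take 9 from Site-9 at 10 ; need 28 more.
Site-14 at 20: take all 20 person-hours ; 8 still needed.
Site-20 at 55: take 8 of its 24 ; requirement met.
Site-B: unused.
Cost = 9×10 + 20×20 + 8×55 = 930.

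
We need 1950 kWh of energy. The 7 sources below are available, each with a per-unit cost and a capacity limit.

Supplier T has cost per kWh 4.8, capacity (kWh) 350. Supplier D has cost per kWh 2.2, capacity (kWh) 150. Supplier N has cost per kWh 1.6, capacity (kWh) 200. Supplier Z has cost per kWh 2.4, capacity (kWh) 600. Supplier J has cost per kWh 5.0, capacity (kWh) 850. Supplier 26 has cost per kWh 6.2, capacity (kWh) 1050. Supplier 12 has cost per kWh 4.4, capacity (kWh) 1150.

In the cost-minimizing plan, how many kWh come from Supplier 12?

1000

Use sources in increasing cost order.
Supplier N at 1.6: take all 200 kWh ; 1750 still needed.
Supplier D at 2.2: take all 150 kWh ; 1600 still needed.
Take 600 from Supplier Z at 2.4 ; need 1000 more.
Supplier 12 at 4.4: take 1000 of its 1150 ; requirement met.
Supplier T, Supplier J, Supplier 26: unused.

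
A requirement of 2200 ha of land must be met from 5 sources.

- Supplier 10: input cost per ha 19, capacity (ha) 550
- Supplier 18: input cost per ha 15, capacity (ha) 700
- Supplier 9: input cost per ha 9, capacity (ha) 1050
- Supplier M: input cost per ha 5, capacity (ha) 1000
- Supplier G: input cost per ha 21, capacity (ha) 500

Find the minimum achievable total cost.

Cheapest first:
Take 1000 from Supplier M at 5 ; need 1200 more.
Supplier 9 (9): use full 1050 ; 150 ha to go.
Take 150 from Supplier 18 at 15 to finish.
Supplier 10, Supplier G: unused.
Cost = 1000×5 + 1050×9 + 150×15 = 16700.

16700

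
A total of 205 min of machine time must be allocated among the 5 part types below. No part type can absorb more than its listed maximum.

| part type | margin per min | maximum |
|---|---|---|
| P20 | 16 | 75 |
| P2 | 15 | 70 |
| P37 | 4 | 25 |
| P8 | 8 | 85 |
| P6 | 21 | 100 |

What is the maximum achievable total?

Highest margin per min first: P6 21 > P20 16 > P2 15 > P8 8 > P37 4.
P6 takes 100 to reach its cap of 100 ; 105 left.
P20: +75 to 75 (cap) ; 30 left.
Only 30 left; P2 takes them to reach 30.
Total = 16×75 + 15×30 + 21×100 = 3750.

3750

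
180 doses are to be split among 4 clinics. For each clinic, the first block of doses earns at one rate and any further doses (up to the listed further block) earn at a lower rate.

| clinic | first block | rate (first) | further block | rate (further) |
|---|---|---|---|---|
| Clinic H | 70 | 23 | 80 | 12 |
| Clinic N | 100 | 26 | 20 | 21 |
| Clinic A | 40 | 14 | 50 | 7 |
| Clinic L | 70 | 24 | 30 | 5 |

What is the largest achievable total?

4510

Rank every tier by rate: Clinic N/first 26 > Clinic L/first 24 > Clinic H/first 23 > Clinic N/second 21 > Clinic A/first 14 > Clinic H/second 12 > Clinic A/second 7 > Clinic L/second 5.
Fill Clinic N first block (100 at 26) → 80 left.
Clinic L/first (24): +70 → 10 left.
10 remain; put them into Clinic H first at 23.
Total = 26×100 + 24×70 + 23×10 = 4510.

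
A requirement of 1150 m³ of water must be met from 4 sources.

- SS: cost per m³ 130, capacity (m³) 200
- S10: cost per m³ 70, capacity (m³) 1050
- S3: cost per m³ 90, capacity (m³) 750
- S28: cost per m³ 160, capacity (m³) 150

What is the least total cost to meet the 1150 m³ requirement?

Use sources in increasing cost order.
S10 at 70: take all 1050 m³ — 100 still needed.
Take 100 from S3 at 90 to finish.
SS, S28: unused.
Cost = 1050×70 + 100×90 = 82500.

82500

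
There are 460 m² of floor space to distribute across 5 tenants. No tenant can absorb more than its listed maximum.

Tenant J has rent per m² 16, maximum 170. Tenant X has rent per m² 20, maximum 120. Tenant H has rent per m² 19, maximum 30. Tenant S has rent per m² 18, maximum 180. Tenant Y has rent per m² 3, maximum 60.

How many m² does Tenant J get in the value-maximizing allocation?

Highest rent per m² first: Tenant X 20 > Tenant H 19 > Tenant S 18 > Tenant J 16 > Tenant Y 3.
Tenant X: +120 to 120 (cap) — 340 left.
Give Tenant H 30 to hit its cap of 30 — 310 left.
Tenant S: +180 to 180 (cap) — 130 left.
Tenant J has room for 170 but only 130 remain, so it gets 130.

130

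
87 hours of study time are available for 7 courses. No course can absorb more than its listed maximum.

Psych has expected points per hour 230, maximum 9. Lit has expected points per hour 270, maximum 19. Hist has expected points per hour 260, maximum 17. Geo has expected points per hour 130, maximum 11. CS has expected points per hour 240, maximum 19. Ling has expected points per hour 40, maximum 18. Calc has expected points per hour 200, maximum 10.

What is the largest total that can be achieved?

19690

Rank by expected points per hour: Lit 270 > Hist 260 > CS 240 > Psych 230 > Calc 200 > Geo 130 > Ling 40.
Give Lit 19 to hit its cap of 19 ; 68 left.
Give Hist 17 to hit its cap of 17 ; 51 left.
Give CS 19 to hit its cap of 19 ; 32 left.
Give Psych 9 to hit its cap of 9 ; 23 left.
Calc takes 10 to reach its cap of 10 ; 13 left.
Give Geo 11 to hit its cap of 11 ; 2 left.
Ling has room for 18 but only 2 remain, so it gets 2.
Total = 230×9 + 270×19 + 260×17 + 130×11 + 240×19 + 40×2 + 200×10 = 19690.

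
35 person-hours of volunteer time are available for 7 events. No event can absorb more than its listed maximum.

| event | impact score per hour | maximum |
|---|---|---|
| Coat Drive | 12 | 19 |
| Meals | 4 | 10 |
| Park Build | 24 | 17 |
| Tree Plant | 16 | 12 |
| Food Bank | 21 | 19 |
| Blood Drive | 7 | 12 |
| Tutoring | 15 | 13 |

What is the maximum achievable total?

Highest impact score per hour first: Park Build 24 > Food Bank 21 > Tree Plant 16 > Tutoring 15 > Coat Drive 12 > Blood Drive 7 > Meals 4.
Park Build takes 17 to reach its cap of 17 ; 18 left.
Food Bank has room for 19 but only 18 remain, so it gets 18.
Total = 24×17 + 21×18 = 786.

786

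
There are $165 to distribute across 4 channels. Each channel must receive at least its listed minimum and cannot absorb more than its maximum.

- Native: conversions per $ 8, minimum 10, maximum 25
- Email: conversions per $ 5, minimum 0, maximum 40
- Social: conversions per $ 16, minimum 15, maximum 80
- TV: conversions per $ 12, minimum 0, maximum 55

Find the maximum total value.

2165

Meeting every minimum uses 10+0+15+0 = 25 $, leaving 140.
Highest conversions per $ first: Social 16 > TV 12 > Native 8 > Email 5.
Social: +65 to 80 (cap) ; 75 left.
Give TV 55 more to hit its cap of 55 ; 20 left.
Give Native 15 more to hit its cap of 25 ; 5 left.
Email: +5 (room for 40) → 5. Pool exhausted.
Total = 8×25 + 5×5 + 16×80 + 12×55 = 2165.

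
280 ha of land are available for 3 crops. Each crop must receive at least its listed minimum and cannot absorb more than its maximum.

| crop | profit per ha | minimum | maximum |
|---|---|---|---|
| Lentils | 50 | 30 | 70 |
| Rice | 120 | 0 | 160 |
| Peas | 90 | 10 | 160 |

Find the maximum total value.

Meeting every minimum uses 30+0+10 = 40 ha, leaving 240.
Highest profit per ha first: Rice 120 > Peas 90 > Lentils 50.
Give Rice 160 more to hit its cap of 160 ; 80 left.
Peas: +80 (room for 150) → 90. Pool exhausted.
Total = 50×30 + 120×160 + 90×90 = 28800.

28800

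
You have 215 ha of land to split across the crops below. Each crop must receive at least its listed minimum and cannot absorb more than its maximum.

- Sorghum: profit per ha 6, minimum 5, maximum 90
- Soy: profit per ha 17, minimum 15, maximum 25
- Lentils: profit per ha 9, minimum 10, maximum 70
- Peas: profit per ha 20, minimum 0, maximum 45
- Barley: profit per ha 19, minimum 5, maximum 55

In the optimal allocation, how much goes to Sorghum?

20

Meeting every minimum uses 5+15+10+0+5 = 35 ha, leaving 180.
Highest profit per ha first: Peas 20 > Barley 19 > Soy 17 > Lentils 9 > Sorghum 6.
Peas takes 45 more to reach its cap of 45 → 135 left.
Give Barley 50 more to hit its cap of 55 → 85 left.
Soy takes 10 more to reach its cap of 25 → 75 left.
Lentils takes 60 more to reach its cap of 70 → 15 left.
Sorghum has room for 85 more but only 15 remain, so it gets 20.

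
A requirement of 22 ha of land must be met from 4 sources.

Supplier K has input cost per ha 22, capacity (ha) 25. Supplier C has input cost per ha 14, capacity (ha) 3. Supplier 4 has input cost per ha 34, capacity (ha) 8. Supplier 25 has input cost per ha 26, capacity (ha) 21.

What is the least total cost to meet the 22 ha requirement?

460

Use sources in increasing cost order.
Take 3 from Supplier C at 14 ; need 19 more.
Supplier K at 22: take 19 of its 25 ; requirement met.
Supplier 25, Supplier 4: unused.
Cost = 3×14 + 19×22 = 460.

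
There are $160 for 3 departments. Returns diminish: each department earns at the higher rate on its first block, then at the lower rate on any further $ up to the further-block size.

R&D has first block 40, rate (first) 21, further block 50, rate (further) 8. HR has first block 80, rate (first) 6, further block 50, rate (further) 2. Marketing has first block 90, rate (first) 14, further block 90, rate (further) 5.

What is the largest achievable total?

Treat each block as its own option and order by rate: R&D/first 21 > Marketing/first 14 > R&D/second 8 > HR/first 6 > Marketing/second 5 > HR/second 2.
R&D first at 21: fill all 40 ; 120 left.
Fill Marketing first block (90 at 14) ; 30 left.
R&D second at 8: only 30 left, fill 30.
Total = 21×40 + 14×90 + 8×30 = 2340.

2340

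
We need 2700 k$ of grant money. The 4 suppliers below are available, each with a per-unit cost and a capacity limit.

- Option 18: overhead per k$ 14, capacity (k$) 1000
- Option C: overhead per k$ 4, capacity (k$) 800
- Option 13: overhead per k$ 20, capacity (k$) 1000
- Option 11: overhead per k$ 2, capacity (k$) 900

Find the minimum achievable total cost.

Fill from the cheapest supplier first.
Take 900 from Option 11 at 2 → need 1800 more.
Option C (4): use full 800 → 1000 k$ to go.
Option 18 at 14: take all 1000 k$ → 0 still needed.
Option 13: unused.
Cost = 900×2 + 800×4 + 1000×14 = 19000.

19000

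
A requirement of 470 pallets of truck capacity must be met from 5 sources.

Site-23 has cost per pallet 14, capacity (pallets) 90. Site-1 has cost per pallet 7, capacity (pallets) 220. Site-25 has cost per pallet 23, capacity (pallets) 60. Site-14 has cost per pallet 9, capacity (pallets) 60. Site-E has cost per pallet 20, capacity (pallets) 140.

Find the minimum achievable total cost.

5340

Use sources in increasing cost order.
Site-1 (7): use full 220 ; 250 pallets to go.
Site-14 at 9: take all 60 pallets ; 190 still needed.
Site-23 (14): use full 90 ; 100 pallets to go.
Site-E (20): take the remaining 100 ; done.
Site-25: unused.
Cost = 220×7 + 60×9 + 90×14 + 100×20 = 5340.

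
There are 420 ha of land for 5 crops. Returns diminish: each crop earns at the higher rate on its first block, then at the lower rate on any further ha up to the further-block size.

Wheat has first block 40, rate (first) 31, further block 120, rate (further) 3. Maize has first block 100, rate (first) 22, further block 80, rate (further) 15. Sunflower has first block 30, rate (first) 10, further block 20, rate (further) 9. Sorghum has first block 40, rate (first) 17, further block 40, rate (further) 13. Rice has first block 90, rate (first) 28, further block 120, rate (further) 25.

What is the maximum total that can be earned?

10090

Rank every tier by rate: Wheat/T1 31 > Rice/T1 28 > Rice/T2 25 > Maize/T1 22 > Sorghum/T1 17 > Maize/T2 15 > Sorghum/T2 13 > Sunflower/T1 10 > Sunflower/T2 9 > Wheat/T2 3.
Fill Wheat T1 block (40 at 31) — 380 left.
Rice T1 at 28: fill all 90 — 290 left.
Rice/T2 (25): +120 — 170 left.
Fill Maize T1 block (100 at 22) — 70 left.
Fill Sorghum T1 block (40 at 17) — 30 left.
Maize/T2: +30 of 80 at 15; pool empty.
Total = 31×40 + 28×90 + 25×120 + 22×100 + 17×40 + 15×30 = 10090.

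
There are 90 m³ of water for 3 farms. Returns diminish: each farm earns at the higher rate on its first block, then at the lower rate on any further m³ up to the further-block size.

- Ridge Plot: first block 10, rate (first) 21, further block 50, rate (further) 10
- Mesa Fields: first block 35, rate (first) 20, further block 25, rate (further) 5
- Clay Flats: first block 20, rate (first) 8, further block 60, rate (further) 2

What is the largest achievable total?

1360

Rank every tier by rate: Ridge Plot/first 21 > Mesa Fields/first 20 > Ridge Plot/second 10 > Clay Flats/first 8 > Mesa Fields/second 5 > Clay Flats/second 2.
Fill Ridge Plot first block (10 at 21) ; 80 left.
Fill Mesa Fields first block (35 at 20) ; 45 left.
45 remain; put them into Ridge Plot second at 10.
Total = 21×10 + 20×35 + 10×45 = 1360.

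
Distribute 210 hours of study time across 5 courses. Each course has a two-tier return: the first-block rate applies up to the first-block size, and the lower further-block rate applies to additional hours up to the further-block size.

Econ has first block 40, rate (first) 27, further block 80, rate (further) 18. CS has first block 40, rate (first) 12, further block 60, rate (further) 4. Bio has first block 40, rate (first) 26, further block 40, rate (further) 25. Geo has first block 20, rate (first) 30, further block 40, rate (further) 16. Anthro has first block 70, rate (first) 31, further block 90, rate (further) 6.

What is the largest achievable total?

Order all 10 blocks by rate: Anthro/T1 31 > Geo/T1 30 > Econ/T1 27 > Bio/T1 26 > Bio/T2 25 > Econ/T2 18 > Geo/T2 16 > CS/T1 12 > Anthro/T2 6 > CS/T2 4.
Anthro T1 at 31: fill all 70 — 140 left.
Geo/T1 (30): +20 — 120 left.
Econ T1 at 27: fill all 40 — 80 left.
Bio T1 at 26: fill all 40 — 40 left.
Bio T2 at 25: fill all 40 — 0 left.
Total = 31×70 + 30×20 + 27×40 + 26×40 + 25×40 = 5890.

5890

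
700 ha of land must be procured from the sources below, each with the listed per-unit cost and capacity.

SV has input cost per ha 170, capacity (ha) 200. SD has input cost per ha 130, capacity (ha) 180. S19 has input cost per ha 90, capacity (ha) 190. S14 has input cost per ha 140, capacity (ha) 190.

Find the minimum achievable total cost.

Fill from the cheapest source first.
S19 (90): use full 190 — 510 ha to go.
SD (130): use full 180 — 330 ha to go.
S14 at 140: take all 190 ha — 140 still needed.
SV at 170: take 140 of its 200 — requirement met.
Cost = 190×90 + 180×130 + 190×140 + 140×170 = 90900.

90900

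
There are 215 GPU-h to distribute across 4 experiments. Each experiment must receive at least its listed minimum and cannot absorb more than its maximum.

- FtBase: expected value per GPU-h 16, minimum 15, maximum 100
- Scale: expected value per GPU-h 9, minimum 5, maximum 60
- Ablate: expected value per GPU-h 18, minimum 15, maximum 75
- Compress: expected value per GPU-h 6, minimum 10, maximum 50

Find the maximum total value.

3280

Meeting every minimum uses 15+5+15+10 = 45 GPU-h, leaving 170.
Highest expected value per GPU-h first: Ablate 18 > FtBase 16 > Scale 9 > Compress 6.
Ablate takes 60 more to reach its cap of 75 — 110 left.
FtBase takes 85 more to reach its cap of 100 — 25 left.
Only 25 left; Scale takes them to reach 30.
Total = 16×100 + 9×30 + 18×75 + 6×10 = 3280.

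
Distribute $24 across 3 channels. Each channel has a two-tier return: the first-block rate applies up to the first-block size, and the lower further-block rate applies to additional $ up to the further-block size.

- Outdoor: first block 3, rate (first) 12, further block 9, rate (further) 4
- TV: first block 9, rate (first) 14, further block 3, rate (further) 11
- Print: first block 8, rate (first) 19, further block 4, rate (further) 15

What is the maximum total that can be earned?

374

Rank every tier by rate: Print/first 19 > Print/second 15 > TV/first 14 > Outdoor/first 12 > TV/second 11 > Outdoor/second 4.
Print/first (19): +8 ; 16 left.
Print/second (15): +4 ; 12 left.
TV/first (14): +9 ; 3 left.
Outdoor/first (12): +3 ; 0 left.
Total = 19×8 + 15×4 + 14×9 + 12×3 = 374.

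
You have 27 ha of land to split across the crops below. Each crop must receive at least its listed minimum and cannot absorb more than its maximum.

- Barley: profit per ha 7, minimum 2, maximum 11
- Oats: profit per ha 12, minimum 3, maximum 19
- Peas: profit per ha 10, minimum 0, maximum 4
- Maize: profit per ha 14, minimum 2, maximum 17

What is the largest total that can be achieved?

348

Meeting every minimum uses 2+3+0+2 = 7 ha, leaving 20.
Highest profit per ha first: Maize 14 > Oats 12 > Peas 10 > Barley 7.
Give Maize 15 more to hit its cap of 17 — 5 left.
Only 5 left; Oats takes them to reach 8.
Total = 7×2 + 12×8 + 14×17 = 348.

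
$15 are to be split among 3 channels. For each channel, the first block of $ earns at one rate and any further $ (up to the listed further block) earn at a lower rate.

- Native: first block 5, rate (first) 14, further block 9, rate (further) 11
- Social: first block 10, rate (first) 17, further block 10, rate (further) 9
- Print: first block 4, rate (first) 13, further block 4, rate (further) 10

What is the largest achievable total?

240

Rank every tier by rate: Social/first 17 > Native/first 14 > Print/first 13 > Native/second 11 > Print/second 10 > Social/second 9.
Fill Social first block (10 at 17) → 5 left.
Native first at 14: fill all 5 → 0 left.
Total = 17×10 + 14×5 = 240.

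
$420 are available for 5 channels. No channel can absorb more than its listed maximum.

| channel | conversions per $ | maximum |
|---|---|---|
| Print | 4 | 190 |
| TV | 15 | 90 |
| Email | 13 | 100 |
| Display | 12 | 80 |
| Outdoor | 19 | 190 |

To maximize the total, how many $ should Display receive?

40

Highest conversions per $ first: Outdoor 19 > TV 15 > Email 13 > Display 12 > Print 4.
Outdoor takes 190 to reach its cap of 190 → 230 left.
TV takes 90 to reach its cap of 90 → 140 left.
Email takes 100 to reach its cap of 100 → 40 left.
Display: +40 (room for 80) → 40. Pool exhausted.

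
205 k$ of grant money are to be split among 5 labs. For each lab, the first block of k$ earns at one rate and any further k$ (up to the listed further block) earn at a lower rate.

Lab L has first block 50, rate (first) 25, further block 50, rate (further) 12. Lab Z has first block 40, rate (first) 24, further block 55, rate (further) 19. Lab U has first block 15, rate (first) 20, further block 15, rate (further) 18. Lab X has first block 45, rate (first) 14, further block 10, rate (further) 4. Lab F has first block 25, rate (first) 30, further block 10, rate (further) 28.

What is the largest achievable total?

4765

Order all 10 blocks by rate: Lab F/tier1 30 > Lab F/tier2 28 > Lab L/tier1 25 > Lab Z/tier1 24 > Lab U/tier1 20 > Lab Z/tier2 19 > Lab U/tier2 18 > Lab X/tier1 14 > Lab L/tier2 12 > Lab X/tier2 4.
Lab F tier1 at 30: fill all 25 ; 180 left.
Fill Lab F tier2 block (10 at 28) ; 170 left.
Fill Lab L tier1 block (50 at 25) ; 120 left.
Fill Lab Z tier1 block (40 at 24) ; 80 left.
Lab U/tier1 (20): +15 ; 65 left.
Fill Lab Z tier2 block (55 at 19) ; 10 left.
Lab U/tier2: +10 of 15 at 18; pool empty.
Total = 30×25 + 28×10 + 25×50 + 24×40 + 20×15 + 19×55 + 18×10 = 4765.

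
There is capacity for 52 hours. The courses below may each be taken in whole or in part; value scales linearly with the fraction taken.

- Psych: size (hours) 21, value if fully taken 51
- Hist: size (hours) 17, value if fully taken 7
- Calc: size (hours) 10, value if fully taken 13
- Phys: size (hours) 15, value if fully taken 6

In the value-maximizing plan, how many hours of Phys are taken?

4

Sort by value density: Psych 51/21≈2.43, Calc 13/10≈1.3, Hist 7/17≈0.412, Phys 6/15≈0.4.
All 21 hours of Psych fit (value 51) — 31 remain.
Calc: take in full, 10 hours for value 13 — 21 left.
Hist: take in full, 17 hours for value 7 — 4 left.
Only 4 hours remain; take 4/15 of Phys for value 6×4/15 = 1.6.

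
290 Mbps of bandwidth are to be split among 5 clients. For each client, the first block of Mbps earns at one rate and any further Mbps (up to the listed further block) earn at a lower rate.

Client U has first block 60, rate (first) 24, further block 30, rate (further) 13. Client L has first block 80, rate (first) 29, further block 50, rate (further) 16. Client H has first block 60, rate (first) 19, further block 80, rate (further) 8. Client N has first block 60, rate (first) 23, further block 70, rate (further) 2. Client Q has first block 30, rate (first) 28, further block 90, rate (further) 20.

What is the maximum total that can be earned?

Order all 10 blocks by rate: Client L/T1 29 > Client Q/T1 28 > Client U/T1 24 > Client N/T1 23 > Client Q/T2 20 > Client H/T1 19 > Client L/T2 16 > Client U/T2 13 > Client H/T2 8 > Client N/T2 2.
Client L/T1 (29): +80 ; 210 left.
Client Q T1 at 28: fill all 30 ; 180 left.
Fill Client U T1 block (60 at 24) ; 120 left.
Fill Client N T1 block (60 at 23) ; 60 left.
60 remain; put them into Client Q T2 at 20.
Total = 29×80 + 28×30 + 24×60 + 23×60 + 20×60 = 7180.

7180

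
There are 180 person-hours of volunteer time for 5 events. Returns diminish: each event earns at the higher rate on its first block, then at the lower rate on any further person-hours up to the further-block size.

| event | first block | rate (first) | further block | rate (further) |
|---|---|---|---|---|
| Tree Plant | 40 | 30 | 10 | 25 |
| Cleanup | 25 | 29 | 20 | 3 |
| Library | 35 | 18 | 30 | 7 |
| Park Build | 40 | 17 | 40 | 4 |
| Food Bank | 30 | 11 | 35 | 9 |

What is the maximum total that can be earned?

Rank every tier by rate: Tree Plant/T1 30 > Cleanup/T1 29 > Tree Plant/T2 25 > Library/T1 18 > Park Build/T1 17 > Food Bank/T1 11 > Food Bank/T2 9 > Library/T2 7 > Park Build/T2 4 > Cleanup/T2 3.
Fill Tree Plant T1 block (40 at 30) — 140 left.
Cleanup T1 at 29: fill all 25 — 115 left.
Fill Tree Plant T2 block (10 at 25) — 105 left.
Library T1 at 18: fill all 35 — 70 left.
Fill Park Build T1 block (40 at 17) — 30 left.
Food Bank/T1 (11): +30 — 0 left.
Total = 30×40 + 29×25 + 25×10 + 18×35 + 17×40 + 11×30 = 3815.

3815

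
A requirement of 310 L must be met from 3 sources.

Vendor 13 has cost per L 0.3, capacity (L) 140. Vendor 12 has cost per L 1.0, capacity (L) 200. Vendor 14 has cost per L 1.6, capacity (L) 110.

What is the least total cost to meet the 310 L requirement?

212

Cheapest first:
Take 140 from Vendor 13 at 0.3 → need 170 more.
Take 170 from Vendor 12 at 1.0 to finish.
Vendor 14: unused.
Cost = 140×0.3 + 170×1.0 = 212.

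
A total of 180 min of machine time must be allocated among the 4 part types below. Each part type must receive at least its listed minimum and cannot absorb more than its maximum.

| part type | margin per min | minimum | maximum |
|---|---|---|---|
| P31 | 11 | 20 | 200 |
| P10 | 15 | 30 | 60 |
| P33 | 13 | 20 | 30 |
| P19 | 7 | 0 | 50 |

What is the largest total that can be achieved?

2280

Meeting every minimum uses 20+30+20+0 = 70 min, leaving 110.
Highest margin per min first: P10 15 > P33 13 > P31 11 > P19 7.
Give P10 30 more to hit its cap of 60 — 80 left.
P33 takes 10 more to reach its cap of 30 — 70 left.
P31 has room for 180 more but only 70 remain, so it gets 90.
Total = 11×90 + 15×60 + 13×30 = 2280.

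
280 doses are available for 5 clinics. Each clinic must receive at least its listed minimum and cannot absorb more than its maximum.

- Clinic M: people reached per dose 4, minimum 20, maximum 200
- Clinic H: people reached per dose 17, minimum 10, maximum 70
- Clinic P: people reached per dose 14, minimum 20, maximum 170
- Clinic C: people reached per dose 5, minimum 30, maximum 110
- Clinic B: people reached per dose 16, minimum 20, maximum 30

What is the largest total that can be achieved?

3720

Meeting every minimum uses 20+10+20+30+20 = 100 doses, leaving 180.
Rank by people reached per dose: Clinic H 17 > Clinic B 16 > Clinic P 14 > Clinic C 5 > Clinic M 4.
Give Clinic H 60 more to hit its cap of 70 → 120 left.
Clinic B: +10 to 30 (cap) → 110 left.
Clinic P: +110 (room for 150) → 130. Pool exhausted.
Total = 4×20 + 17×70 + 14×130 + 5×30 + 16×30 = 3720.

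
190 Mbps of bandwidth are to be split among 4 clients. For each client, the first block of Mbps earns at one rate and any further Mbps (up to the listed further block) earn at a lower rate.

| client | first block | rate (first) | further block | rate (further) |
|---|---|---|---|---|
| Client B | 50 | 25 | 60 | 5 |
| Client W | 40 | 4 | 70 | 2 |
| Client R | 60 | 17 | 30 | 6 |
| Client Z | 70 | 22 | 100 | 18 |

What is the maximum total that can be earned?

Order all 8 blocks by rate: Client B/T1 25 > Client Z/T1 22 > Client Z/T2 18 > Client R/T1 17 > Client R/T2 6 > Client B/T2 5 > Client W/T1 4 > Client W/T2 2.
Client B/T1 (25): +50 — 140 left.
Fill Client Z T1 block (70 at 22) — 70 left.
70 remain; put them into Client Z T2 at 18.
Total = 25×50 + 22×70 + 18×70 = 4050.

4050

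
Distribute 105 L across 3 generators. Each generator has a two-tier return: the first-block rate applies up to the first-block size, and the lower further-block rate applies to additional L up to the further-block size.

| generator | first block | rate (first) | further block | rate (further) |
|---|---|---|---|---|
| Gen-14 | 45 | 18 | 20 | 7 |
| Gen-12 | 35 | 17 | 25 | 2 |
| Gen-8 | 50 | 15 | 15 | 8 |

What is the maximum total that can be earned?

Treat each block as its own option and order by rate: Gen-14/T1 18 > Gen-12/T1 17 > Gen-8/T1 15 > Gen-8/T2 8 > Gen-14/T2 7 > Gen-12/T2 2.
Gen-14 T1 at 18: fill all 45 → 60 left.
Gen-12/T1 (17): +35 → 25 left.
Gen-8 T1 at 15: only 25 left, fill 25.
Total = 18×45 + 17×35 + 15×25 = 1780.

1780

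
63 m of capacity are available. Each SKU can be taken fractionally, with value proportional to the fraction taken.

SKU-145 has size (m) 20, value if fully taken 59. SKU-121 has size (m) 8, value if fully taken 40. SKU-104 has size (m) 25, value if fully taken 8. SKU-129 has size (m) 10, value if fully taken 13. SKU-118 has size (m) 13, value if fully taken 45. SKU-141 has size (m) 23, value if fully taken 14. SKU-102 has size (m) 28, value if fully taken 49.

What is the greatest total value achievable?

182.5

Best value per unit of size first: SKU-121 40/8≈5, SKU-118 45/13≈3.46, SKU-145 59/20≈2.95, SKU-102 49/28≈1.75, SKU-129 13/10≈1.3, SKU-141 14/23≈0.609, SKU-104 8/25≈0.32.
All 8 m of SKU-121 fit (value 40) ; 55 remain.
SKU-118: take in full, 13 m for value 45 ; 42 left.
SKU-145: take in full, 20 m for value 59 ; 22 left.
Only 22 m remain; take 22/28 of SKU-102 for value 49×22/28 = 38.5.
Total value = 182.5.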